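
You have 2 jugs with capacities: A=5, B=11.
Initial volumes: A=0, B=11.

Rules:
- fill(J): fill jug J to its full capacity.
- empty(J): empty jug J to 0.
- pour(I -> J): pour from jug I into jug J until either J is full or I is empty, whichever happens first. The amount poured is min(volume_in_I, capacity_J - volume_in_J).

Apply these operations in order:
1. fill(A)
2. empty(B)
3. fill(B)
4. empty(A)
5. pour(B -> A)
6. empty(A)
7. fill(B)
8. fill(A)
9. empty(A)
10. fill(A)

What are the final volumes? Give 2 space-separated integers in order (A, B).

Answer: 5 11

Derivation:
Step 1: fill(A) -> (A=5 B=11)
Step 2: empty(B) -> (A=5 B=0)
Step 3: fill(B) -> (A=5 B=11)
Step 4: empty(A) -> (A=0 B=11)
Step 5: pour(B -> A) -> (A=5 B=6)
Step 6: empty(A) -> (A=0 B=6)
Step 7: fill(B) -> (A=0 B=11)
Step 8: fill(A) -> (A=5 B=11)
Step 9: empty(A) -> (A=0 B=11)
Step 10: fill(A) -> (A=5 B=11)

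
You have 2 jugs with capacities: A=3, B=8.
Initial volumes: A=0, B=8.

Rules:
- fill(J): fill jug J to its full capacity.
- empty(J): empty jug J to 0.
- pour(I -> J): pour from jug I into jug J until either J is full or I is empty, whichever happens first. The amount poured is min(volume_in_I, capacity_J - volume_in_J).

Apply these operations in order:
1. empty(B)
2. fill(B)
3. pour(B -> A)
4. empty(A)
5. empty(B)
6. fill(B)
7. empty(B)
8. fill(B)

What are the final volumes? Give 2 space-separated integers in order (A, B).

Answer: 0 8

Derivation:
Step 1: empty(B) -> (A=0 B=0)
Step 2: fill(B) -> (A=0 B=8)
Step 3: pour(B -> A) -> (A=3 B=5)
Step 4: empty(A) -> (A=0 B=5)
Step 5: empty(B) -> (A=0 B=0)
Step 6: fill(B) -> (A=0 B=8)
Step 7: empty(B) -> (A=0 B=0)
Step 8: fill(B) -> (A=0 B=8)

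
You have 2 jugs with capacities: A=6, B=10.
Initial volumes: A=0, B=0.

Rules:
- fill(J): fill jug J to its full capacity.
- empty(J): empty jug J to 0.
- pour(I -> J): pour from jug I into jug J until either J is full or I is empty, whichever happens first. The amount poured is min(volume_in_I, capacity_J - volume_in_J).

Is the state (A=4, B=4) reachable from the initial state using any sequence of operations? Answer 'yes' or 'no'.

Answer: no

Derivation:
BFS explored all 16 reachable states.
Reachable set includes: (0,0), (0,2), (0,4), (0,6), (0,8), (0,10), (2,0), (2,10), (4,0), (4,10), (6,0), (6,2) ...
Target (A=4, B=4) not in reachable set → no.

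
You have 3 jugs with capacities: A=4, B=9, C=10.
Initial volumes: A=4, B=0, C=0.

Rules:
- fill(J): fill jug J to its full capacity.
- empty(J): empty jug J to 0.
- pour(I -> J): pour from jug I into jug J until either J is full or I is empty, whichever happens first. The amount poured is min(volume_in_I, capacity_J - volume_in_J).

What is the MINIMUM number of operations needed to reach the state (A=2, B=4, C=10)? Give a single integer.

BFS from (A=4, B=0, C=0). One shortest path:
  1. pour(A -> B) -> (A=0 B=4 C=0)
  2. fill(A) -> (A=4 B=4 C=0)
  3. pour(A -> C) -> (A=0 B=4 C=4)
  4. fill(A) -> (A=4 B=4 C=4)
  5. pour(A -> C) -> (A=0 B=4 C=8)
  6. fill(A) -> (A=4 B=4 C=8)
  7. pour(A -> C) -> (A=2 B=4 C=10)
Reached target in 7 moves.

Answer: 7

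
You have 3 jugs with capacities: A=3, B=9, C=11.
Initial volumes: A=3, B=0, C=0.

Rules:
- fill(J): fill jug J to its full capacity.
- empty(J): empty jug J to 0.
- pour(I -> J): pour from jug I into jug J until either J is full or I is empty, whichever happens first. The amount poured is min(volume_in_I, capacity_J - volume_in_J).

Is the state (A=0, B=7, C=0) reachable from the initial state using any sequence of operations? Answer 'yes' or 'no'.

Answer: yes

Derivation:
BFS from (A=3, B=0, C=0):
  1. empty(A) -> (A=0 B=0 C=0)
  2. fill(B) -> (A=0 B=9 C=0)
  3. pour(B -> C) -> (A=0 B=0 C=9)
  4. fill(B) -> (A=0 B=9 C=9)
  5. pour(B -> C) -> (A=0 B=7 C=11)
  6. empty(C) -> (A=0 B=7 C=0)
Target reached → yes.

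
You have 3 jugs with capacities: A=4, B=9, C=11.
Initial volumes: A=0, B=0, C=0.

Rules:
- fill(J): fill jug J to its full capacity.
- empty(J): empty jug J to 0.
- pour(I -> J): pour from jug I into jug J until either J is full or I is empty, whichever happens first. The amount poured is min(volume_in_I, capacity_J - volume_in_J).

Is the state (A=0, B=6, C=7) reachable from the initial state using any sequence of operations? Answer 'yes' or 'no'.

Answer: yes

Derivation:
BFS from (A=0, B=0, C=0):
  1. fill(A) -> (A=4 B=0 C=0)
  2. fill(B) -> (A=4 B=9 C=0)
  3. pour(A -> C) -> (A=0 B=9 C=4)
  4. pour(B -> C) -> (A=0 B=2 C=11)
  5. pour(C -> A) -> (A=4 B=2 C=7)
  6. pour(A -> B) -> (A=0 B=6 C=7)
Target reached → yes.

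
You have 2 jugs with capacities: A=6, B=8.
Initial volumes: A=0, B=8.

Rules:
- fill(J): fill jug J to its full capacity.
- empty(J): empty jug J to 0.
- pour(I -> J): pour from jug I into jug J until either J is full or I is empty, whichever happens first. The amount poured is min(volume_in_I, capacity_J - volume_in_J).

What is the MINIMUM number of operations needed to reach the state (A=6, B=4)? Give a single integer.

Answer: 5

Derivation:
BFS from (A=0, B=8). One shortest path:
  1. pour(B -> A) -> (A=6 B=2)
  2. empty(A) -> (A=0 B=2)
  3. pour(B -> A) -> (A=2 B=0)
  4. fill(B) -> (A=2 B=8)
  5. pour(B -> A) -> (A=6 B=4)
Reached target in 5 moves.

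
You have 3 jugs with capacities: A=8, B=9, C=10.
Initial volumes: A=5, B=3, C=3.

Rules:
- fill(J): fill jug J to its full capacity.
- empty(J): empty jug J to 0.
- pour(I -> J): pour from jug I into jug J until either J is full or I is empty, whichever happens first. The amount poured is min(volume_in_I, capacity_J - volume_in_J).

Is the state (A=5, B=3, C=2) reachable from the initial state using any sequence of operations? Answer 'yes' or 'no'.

Answer: no

Derivation:
BFS explored all 487 reachable states.
Reachable set includes: (0,0,0), (0,0,1), (0,0,2), (0,0,3), (0,0,4), (0,0,5), (0,0,6), (0,0,7), (0,0,8), (0,0,9), (0,0,10), (0,1,0) ...
Target (A=5, B=3, C=2) not in reachable set → no.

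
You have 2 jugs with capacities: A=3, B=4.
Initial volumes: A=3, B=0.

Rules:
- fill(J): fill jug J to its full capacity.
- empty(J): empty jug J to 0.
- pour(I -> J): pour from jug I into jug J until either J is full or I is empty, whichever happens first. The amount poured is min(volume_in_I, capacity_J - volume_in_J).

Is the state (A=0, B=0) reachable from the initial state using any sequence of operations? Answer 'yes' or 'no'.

BFS from (A=3, B=0):
  1. empty(A) -> (A=0 B=0)
Target reached → yes.

Answer: yes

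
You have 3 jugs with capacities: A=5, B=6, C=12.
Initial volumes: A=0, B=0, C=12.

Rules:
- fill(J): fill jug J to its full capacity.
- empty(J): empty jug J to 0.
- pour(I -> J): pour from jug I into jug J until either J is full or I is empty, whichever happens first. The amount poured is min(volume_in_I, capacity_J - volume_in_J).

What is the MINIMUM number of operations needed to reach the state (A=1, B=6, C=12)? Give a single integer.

BFS from (A=0, B=0, C=12). One shortest path:
  1. fill(B) -> (A=0 B=6 C=12)
  2. pour(B -> A) -> (A=5 B=1 C=12)
  3. empty(A) -> (A=0 B=1 C=12)
  4. pour(B -> A) -> (A=1 B=0 C=12)
  5. fill(B) -> (A=1 B=6 C=12)
Reached target in 5 moves.

Answer: 5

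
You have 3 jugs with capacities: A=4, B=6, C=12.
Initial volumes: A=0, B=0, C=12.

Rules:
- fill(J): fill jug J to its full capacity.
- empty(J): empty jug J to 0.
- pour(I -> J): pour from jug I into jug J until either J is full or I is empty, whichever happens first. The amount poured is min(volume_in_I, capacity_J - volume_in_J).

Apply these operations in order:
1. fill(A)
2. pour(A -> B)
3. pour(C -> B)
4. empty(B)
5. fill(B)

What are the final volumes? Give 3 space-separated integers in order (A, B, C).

Answer: 0 6 10

Derivation:
Step 1: fill(A) -> (A=4 B=0 C=12)
Step 2: pour(A -> B) -> (A=0 B=4 C=12)
Step 3: pour(C -> B) -> (A=0 B=6 C=10)
Step 4: empty(B) -> (A=0 B=0 C=10)
Step 5: fill(B) -> (A=0 B=6 C=10)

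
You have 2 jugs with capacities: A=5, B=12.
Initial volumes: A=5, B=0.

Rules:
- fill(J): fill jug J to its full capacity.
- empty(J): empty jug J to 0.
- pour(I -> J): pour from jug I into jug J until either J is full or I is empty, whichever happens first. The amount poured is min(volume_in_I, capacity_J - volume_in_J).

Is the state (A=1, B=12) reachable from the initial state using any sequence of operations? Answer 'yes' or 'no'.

BFS from (A=5, B=0):
  1. pour(A -> B) -> (A=0 B=5)
  2. fill(A) -> (A=5 B=5)
  3. pour(A -> B) -> (A=0 B=10)
  4. fill(A) -> (A=5 B=10)
  5. pour(A -> B) -> (A=3 B=12)
  6. empty(B) -> (A=3 B=0)
  7. pour(A -> B) -> (A=0 B=3)
  8. fill(A) -> (A=5 B=3)
  9. pour(A -> B) -> (A=0 B=8)
  10. fill(A) -> (A=5 B=8)
  11. pour(A -> B) -> (A=1 B=12)
Target reached → yes.

Answer: yes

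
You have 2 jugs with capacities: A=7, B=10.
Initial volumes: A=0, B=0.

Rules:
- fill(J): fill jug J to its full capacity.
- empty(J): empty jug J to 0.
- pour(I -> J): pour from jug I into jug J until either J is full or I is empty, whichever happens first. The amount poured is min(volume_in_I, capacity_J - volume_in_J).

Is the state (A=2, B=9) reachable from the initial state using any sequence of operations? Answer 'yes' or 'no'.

BFS explored all 34 reachable states.
Reachable set includes: (0,0), (0,1), (0,2), (0,3), (0,4), (0,5), (0,6), (0,7), (0,8), (0,9), (0,10), (1,0) ...
Target (A=2, B=9) not in reachable set → no.

Answer: no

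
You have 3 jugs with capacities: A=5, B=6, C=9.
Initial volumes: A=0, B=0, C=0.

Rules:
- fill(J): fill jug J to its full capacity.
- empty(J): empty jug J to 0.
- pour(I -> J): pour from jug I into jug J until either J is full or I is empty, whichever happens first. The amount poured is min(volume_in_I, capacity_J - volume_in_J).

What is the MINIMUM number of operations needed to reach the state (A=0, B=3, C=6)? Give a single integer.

Answer: 5

Derivation:
BFS from (A=0, B=0, C=0). One shortest path:
  1. fill(C) -> (A=0 B=0 C=9)
  2. pour(C -> B) -> (A=0 B=6 C=3)
  3. pour(C -> A) -> (A=3 B=6 C=0)
  4. pour(B -> C) -> (A=3 B=0 C=6)
  5. pour(A -> B) -> (A=0 B=3 C=6)
Reached target in 5 moves.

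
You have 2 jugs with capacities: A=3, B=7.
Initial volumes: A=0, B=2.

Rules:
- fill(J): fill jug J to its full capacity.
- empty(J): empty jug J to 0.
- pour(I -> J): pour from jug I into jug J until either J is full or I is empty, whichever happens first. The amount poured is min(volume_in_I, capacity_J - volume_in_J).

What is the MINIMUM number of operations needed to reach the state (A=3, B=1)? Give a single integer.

Answer: 4

Derivation:
BFS from (A=0, B=2). One shortest path:
  1. fill(B) -> (A=0 B=7)
  2. pour(B -> A) -> (A=3 B=4)
  3. empty(A) -> (A=0 B=4)
  4. pour(B -> A) -> (A=3 B=1)
Reached target in 4 moves.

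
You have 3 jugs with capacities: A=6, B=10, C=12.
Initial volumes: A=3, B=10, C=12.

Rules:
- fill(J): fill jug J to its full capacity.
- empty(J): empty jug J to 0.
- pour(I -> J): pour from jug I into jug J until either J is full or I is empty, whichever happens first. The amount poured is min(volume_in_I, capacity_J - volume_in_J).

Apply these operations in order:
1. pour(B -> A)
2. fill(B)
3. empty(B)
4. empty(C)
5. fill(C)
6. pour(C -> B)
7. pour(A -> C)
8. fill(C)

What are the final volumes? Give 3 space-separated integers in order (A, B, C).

Step 1: pour(B -> A) -> (A=6 B=7 C=12)
Step 2: fill(B) -> (A=6 B=10 C=12)
Step 3: empty(B) -> (A=6 B=0 C=12)
Step 4: empty(C) -> (A=6 B=0 C=0)
Step 5: fill(C) -> (A=6 B=0 C=12)
Step 6: pour(C -> B) -> (A=6 B=10 C=2)
Step 7: pour(A -> C) -> (A=0 B=10 C=8)
Step 8: fill(C) -> (A=0 B=10 C=12)

Answer: 0 10 12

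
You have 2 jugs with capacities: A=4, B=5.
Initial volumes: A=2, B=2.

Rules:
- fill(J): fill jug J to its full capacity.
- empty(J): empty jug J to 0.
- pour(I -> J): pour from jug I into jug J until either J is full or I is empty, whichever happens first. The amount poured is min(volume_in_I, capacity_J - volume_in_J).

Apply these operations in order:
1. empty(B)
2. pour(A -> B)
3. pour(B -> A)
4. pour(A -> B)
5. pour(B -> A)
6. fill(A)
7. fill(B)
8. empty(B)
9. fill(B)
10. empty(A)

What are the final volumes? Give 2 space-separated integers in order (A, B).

Answer: 0 5

Derivation:
Step 1: empty(B) -> (A=2 B=0)
Step 2: pour(A -> B) -> (A=0 B=2)
Step 3: pour(B -> A) -> (A=2 B=0)
Step 4: pour(A -> B) -> (A=0 B=2)
Step 5: pour(B -> A) -> (A=2 B=0)
Step 6: fill(A) -> (A=4 B=0)
Step 7: fill(B) -> (A=4 B=5)
Step 8: empty(B) -> (A=4 B=0)
Step 9: fill(B) -> (A=4 B=5)
Step 10: empty(A) -> (A=0 B=5)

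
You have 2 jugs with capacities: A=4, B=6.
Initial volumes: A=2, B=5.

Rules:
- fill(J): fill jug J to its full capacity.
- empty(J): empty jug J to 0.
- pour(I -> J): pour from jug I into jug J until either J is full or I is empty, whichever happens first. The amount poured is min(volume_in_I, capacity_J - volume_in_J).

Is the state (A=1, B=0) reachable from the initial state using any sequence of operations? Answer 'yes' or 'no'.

BFS from (A=2, B=5):
  1. pour(A -> B) -> (A=1 B=6)
  2. empty(B) -> (A=1 B=0)
Target reached → yes.

Answer: yes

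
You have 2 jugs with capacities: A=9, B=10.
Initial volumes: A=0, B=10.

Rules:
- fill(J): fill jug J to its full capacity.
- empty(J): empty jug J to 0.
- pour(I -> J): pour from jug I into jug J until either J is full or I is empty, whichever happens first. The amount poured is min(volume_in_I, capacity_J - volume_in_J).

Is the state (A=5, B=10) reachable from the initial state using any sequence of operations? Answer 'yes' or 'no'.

Answer: yes

Derivation:
BFS from (A=0, B=10):
  1. fill(A) -> (A=9 B=10)
  2. empty(B) -> (A=9 B=0)
  3. pour(A -> B) -> (A=0 B=9)
  4. fill(A) -> (A=9 B=9)
  5. pour(A -> B) -> (A=8 B=10)
  6. empty(B) -> (A=8 B=0)
  7. pour(A -> B) -> (A=0 B=8)
  8. fill(A) -> (A=9 B=8)
  9. pour(A -> B) -> (A=7 B=10)
  10. empty(B) -> (A=7 B=0)
  11. pour(A -> B) -> (A=0 B=7)
  12. fill(A) -> (A=9 B=7)
  13. pour(A -> B) -> (A=6 B=10)
  14. empty(B) -> (A=6 B=0)
  15. pour(A -> B) -> (A=0 B=6)
  16. fill(A) -> (A=9 B=6)
  17. pour(A -> B) -> (A=5 B=10)
Target reached → yes.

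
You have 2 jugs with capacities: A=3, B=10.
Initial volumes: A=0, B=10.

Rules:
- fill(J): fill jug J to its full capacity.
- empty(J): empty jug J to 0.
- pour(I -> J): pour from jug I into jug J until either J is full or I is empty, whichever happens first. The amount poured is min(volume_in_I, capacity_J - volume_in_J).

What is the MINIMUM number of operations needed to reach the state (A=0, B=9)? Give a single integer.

Answer: 7

Derivation:
BFS from (A=0, B=10). One shortest path:
  1. fill(A) -> (A=3 B=10)
  2. empty(B) -> (A=3 B=0)
  3. pour(A -> B) -> (A=0 B=3)
  4. fill(A) -> (A=3 B=3)
  5. pour(A -> B) -> (A=0 B=6)
  6. fill(A) -> (A=3 B=6)
  7. pour(A -> B) -> (A=0 B=9)
Reached target in 7 moves.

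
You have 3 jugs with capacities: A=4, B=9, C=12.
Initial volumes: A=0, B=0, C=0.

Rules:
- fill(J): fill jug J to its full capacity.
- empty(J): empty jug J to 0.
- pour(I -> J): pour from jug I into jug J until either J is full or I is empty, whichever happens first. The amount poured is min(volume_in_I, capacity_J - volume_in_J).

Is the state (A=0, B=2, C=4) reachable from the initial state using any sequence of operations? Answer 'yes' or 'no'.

BFS from (A=0, B=0, C=0):
  1. fill(B) -> (A=0 B=9 C=0)
  2. pour(B -> A) -> (A=4 B=5 C=0)
  3. pour(B -> C) -> (A=4 B=0 C=5)
  4. fill(B) -> (A=4 B=9 C=5)
  5. pour(B -> C) -> (A=4 B=2 C=12)
  6. empty(C) -> (A=4 B=2 C=0)
  7. pour(A -> C) -> (A=0 B=2 C=4)
Target reached → yes.

Answer: yes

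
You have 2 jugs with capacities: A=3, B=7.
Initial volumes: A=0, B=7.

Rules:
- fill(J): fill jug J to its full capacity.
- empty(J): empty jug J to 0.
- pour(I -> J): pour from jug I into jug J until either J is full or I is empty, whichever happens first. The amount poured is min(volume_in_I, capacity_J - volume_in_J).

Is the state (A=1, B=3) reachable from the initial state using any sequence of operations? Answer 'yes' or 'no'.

Answer: no

Derivation:
BFS explored all 20 reachable states.
Reachable set includes: (0,0), (0,1), (0,2), (0,3), (0,4), (0,5), (0,6), (0,7), (1,0), (1,7), (2,0), (2,7) ...
Target (A=1, B=3) not in reachable set → no.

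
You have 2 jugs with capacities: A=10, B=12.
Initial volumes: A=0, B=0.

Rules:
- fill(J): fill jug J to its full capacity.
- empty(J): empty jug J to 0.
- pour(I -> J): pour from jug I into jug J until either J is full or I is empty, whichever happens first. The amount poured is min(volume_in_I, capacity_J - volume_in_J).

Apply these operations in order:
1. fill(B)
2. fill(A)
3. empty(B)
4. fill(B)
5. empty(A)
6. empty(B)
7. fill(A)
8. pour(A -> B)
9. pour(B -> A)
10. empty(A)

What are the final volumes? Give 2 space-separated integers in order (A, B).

Step 1: fill(B) -> (A=0 B=12)
Step 2: fill(A) -> (A=10 B=12)
Step 3: empty(B) -> (A=10 B=0)
Step 4: fill(B) -> (A=10 B=12)
Step 5: empty(A) -> (A=0 B=12)
Step 6: empty(B) -> (A=0 B=0)
Step 7: fill(A) -> (A=10 B=0)
Step 8: pour(A -> B) -> (A=0 B=10)
Step 9: pour(B -> A) -> (A=10 B=0)
Step 10: empty(A) -> (A=0 B=0)

Answer: 0 0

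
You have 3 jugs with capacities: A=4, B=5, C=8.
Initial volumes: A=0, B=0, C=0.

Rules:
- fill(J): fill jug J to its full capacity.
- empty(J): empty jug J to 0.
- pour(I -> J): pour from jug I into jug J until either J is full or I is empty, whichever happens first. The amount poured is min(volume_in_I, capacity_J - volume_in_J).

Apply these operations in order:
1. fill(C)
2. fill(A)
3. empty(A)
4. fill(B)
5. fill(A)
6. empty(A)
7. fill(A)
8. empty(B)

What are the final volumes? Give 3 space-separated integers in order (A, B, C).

Answer: 4 0 8

Derivation:
Step 1: fill(C) -> (A=0 B=0 C=8)
Step 2: fill(A) -> (A=4 B=0 C=8)
Step 3: empty(A) -> (A=0 B=0 C=8)
Step 4: fill(B) -> (A=0 B=5 C=8)
Step 5: fill(A) -> (A=4 B=5 C=8)
Step 6: empty(A) -> (A=0 B=5 C=8)
Step 7: fill(A) -> (A=4 B=5 C=8)
Step 8: empty(B) -> (A=4 B=0 C=8)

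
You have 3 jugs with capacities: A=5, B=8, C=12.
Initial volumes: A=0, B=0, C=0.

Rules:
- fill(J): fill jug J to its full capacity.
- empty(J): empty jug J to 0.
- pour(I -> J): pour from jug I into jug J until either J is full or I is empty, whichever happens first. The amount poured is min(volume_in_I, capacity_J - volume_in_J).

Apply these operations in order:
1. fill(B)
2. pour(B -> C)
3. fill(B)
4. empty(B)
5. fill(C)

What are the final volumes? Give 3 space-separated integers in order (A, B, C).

Answer: 0 0 12

Derivation:
Step 1: fill(B) -> (A=0 B=8 C=0)
Step 2: pour(B -> C) -> (A=0 B=0 C=8)
Step 3: fill(B) -> (A=0 B=8 C=8)
Step 4: empty(B) -> (A=0 B=0 C=8)
Step 5: fill(C) -> (A=0 B=0 C=12)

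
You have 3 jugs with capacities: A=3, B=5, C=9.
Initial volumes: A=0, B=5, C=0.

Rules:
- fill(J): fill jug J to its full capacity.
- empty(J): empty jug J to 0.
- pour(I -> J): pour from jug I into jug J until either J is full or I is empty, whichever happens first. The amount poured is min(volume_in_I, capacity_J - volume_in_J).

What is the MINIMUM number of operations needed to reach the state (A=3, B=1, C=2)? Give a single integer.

Answer: 8

Derivation:
BFS from (A=0, B=5, C=0). One shortest path:
  1. fill(A) -> (A=3 B=5 C=0)
  2. empty(B) -> (A=3 B=0 C=0)
  3. pour(A -> B) -> (A=0 B=3 C=0)
  4. fill(A) -> (A=3 B=3 C=0)
  5. pour(A -> B) -> (A=1 B=5 C=0)
  6. pour(B -> C) -> (A=1 B=0 C=5)
  7. pour(A -> B) -> (A=0 B=1 C=5)
  8. pour(C -> A) -> (A=3 B=1 C=2)
Reached target in 8 moves.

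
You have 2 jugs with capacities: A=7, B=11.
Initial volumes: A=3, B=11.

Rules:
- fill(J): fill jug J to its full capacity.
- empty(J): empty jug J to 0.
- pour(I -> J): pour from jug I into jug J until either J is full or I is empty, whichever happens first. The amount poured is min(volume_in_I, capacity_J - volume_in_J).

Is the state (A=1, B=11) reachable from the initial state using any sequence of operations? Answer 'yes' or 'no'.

Answer: yes

Derivation:
BFS from (A=3, B=11):
  1. empty(A) -> (A=0 B=11)
  2. pour(B -> A) -> (A=7 B=4)
  3. empty(A) -> (A=0 B=4)
  4. pour(B -> A) -> (A=4 B=0)
  5. fill(B) -> (A=4 B=11)
  6. pour(B -> A) -> (A=7 B=8)
  7. empty(A) -> (A=0 B=8)
  8. pour(B -> A) -> (A=7 B=1)
  9. empty(A) -> (A=0 B=1)
  10. pour(B -> A) -> (A=1 B=0)
  11. fill(B) -> (A=1 B=11)
Target reached → yes.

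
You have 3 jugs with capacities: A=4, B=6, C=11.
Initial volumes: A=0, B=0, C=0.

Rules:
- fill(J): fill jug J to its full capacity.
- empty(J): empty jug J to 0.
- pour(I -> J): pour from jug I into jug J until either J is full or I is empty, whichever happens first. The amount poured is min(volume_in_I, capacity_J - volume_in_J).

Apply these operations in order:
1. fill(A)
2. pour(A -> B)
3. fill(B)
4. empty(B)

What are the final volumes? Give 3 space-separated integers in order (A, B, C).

Answer: 0 0 0

Derivation:
Step 1: fill(A) -> (A=4 B=0 C=0)
Step 2: pour(A -> B) -> (A=0 B=4 C=0)
Step 3: fill(B) -> (A=0 B=6 C=0)
Step 4: empty(B) -> (A=0 B=0 C=0)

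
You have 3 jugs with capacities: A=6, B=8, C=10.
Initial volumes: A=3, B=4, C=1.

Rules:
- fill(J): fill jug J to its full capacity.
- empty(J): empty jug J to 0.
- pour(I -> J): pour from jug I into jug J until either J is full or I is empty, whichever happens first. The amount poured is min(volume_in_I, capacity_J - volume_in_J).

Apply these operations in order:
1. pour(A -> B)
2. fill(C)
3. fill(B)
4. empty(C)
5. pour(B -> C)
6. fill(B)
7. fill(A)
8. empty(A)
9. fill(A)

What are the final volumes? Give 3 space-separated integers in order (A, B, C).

Step 1: pour(A -> B) -> (A=0 B=7 C=1)
Step 2: fill(C) -> (A=0 B=7 C=10)
Step 3: fill(B) -> (A=0 B=8 C=10)
Step 4: empty(C) -> (A=0 B=8 C=0)
Step 5: pour(B -> C) -> (A=0 B=0 C=8)
Step 6: fill(B) -> (A=0 B=8 C=8)
Step 7: fill(A) -> (A=6 B=8 C=8)
Step 8: empty(A) -> (A=0 B=8 C=8)
Step 9: fill(A) -> (A=6 B=8 C=8)

Answer: 6 8 8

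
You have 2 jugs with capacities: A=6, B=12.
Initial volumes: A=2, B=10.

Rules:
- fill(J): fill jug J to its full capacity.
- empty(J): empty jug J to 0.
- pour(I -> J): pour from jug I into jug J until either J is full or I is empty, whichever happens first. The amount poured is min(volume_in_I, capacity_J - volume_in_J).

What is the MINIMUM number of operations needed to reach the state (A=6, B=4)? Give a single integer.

Answer: 2

Derivation:
BFS from (A=2, B=10). One shortest path:
  1. empty(A) -> (A=0 B=10)
  2. pour(B -> A) -> (A=6 B=4)
Reached target in 2 moves.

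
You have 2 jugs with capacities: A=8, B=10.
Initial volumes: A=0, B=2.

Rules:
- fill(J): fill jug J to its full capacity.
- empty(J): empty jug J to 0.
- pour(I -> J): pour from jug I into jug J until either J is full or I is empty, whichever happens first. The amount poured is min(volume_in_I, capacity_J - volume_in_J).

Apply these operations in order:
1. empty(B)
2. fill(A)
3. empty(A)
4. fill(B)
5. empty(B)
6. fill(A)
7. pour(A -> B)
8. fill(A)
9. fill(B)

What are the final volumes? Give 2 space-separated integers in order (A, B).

Step 1: empty(B) -> (A=0 B=0)
Step 2: fill(A) -> (A=8 B=0)
Step 3: empty(A) -> (A=0 B=0)
Step 4: fill(B) -> (A=0 B=10)
Step 5: empty(B) -> (A=0 B=0)
Step 6: fill(A) -> (A=8 B=0)
Step 7: pour(A -> B) -> (A=0 B=8)
Step 8: fill(A) -> (A=8 B=8)
Step 9: fill(B) -> (A=8 B=10)

Answer: 8 10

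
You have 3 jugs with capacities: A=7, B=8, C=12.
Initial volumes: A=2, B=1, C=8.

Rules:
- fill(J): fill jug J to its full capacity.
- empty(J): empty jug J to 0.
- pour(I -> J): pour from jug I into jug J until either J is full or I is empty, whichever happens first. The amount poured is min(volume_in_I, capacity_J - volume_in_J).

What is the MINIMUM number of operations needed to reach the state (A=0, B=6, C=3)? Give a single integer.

BFS from (A=2, B=1, C=8). One shortest path:
  1. empty(B) -> (A=2 B=0 C=8)
  2. pour(C -> A) -> (A=7 B=0 C=3)
  3. pour(A -> B) -> (A=0 B=7 C=3)
  4. fill(A) -> (A=7 B=7 C=3)
  5. pour(A -> B) -> (A=6 B=8 C=3)
  6. empty(B) -> (A=6 B=0 C=3)
  7. pour(A -> B) -> (A=0 B=6 C=3)
Reached target in 7 moves.

Answer: 7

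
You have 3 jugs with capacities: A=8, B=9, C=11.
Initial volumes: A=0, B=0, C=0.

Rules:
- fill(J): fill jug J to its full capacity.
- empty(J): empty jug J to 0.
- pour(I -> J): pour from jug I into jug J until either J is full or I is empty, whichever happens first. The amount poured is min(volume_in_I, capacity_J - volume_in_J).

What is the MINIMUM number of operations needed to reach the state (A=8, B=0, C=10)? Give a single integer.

Answer: 5

Derivation:
BFS from (A=0, B=0, C=0). One shortest path:
  1. fill(B) -> (A=0 B=9 C=0)
  2. pour(B -> A) -> (A=8 B=1 C=0)
  3. pour(B -> C) -> (A=8 B=0 C=1)
  4. fill(B) -> (A=8 B=9 C=1)
  5. pour(B -> C) -> (A=8 B=0 C=10)
Reached target in 5 moves.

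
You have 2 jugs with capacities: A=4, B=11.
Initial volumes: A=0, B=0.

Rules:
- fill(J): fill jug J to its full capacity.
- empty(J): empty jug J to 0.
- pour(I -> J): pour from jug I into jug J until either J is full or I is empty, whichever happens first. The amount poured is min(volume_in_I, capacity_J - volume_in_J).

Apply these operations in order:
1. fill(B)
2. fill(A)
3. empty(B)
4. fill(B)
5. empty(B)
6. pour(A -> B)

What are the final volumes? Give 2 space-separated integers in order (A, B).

Answer: 0 4

Derivation:
Step 1: fill(B) -> (A=0 B=11)
Step 2: fill(A) -> (A=4 B=11)
Step 3: empty(B) -> (A=4 B=0)
Step 4: fill(B) -> (A=4 B=11)
Step 5: empty(B) -> (A=4 B=0)
Step 6: pour(A -> B) -> (A=0 B=4)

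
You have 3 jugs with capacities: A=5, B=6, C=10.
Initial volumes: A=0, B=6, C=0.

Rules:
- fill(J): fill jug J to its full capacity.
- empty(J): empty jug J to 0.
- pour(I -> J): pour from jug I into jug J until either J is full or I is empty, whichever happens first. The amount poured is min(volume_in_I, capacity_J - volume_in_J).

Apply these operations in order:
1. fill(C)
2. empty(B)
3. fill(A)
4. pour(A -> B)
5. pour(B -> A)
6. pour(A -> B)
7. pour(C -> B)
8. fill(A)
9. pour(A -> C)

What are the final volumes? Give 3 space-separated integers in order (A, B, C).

Step 1: fill(C) -> (A=0 B=6 C=10)
Step 2: empty(B) -> (A=0 B=0 C=10)
Step 3: fill(A) -> (A=5 B=0 C=10)
Step 4: pour(A -> B) -> (A=0 B=5 C=10)
Step 5: pour(B -> A) -> (A=5 B=0 C=10)
Step 6: pour(A -> B) -> (A=0 B=5 C=10)
Step 7: pour(C -> B) -> (A=0 B=6 C=9)
Step 8: fill(A) -> (A=5 B=6 C=9)
Step 9: pour(A -> C) -> (A=4 B=6 C=10)

Answer: 4 6 10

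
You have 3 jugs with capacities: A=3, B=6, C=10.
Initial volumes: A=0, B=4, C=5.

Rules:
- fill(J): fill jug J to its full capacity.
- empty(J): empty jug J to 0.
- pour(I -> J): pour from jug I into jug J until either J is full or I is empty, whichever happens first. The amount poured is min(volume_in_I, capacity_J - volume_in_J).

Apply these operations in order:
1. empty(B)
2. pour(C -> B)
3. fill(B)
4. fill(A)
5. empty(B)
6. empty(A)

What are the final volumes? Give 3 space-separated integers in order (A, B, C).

Step 1: empty(B) -> (A=0 B=0 C=5)
Step 2: pour(C -> B) -> (A=0 B=5 C=0)
Step 3: fill(B) -> (A=0 B=6 C=0)
Step 4: fill(A) -> (A=3 B=6 C=0)
Step 5: empty(B) -> (A=3 B=0 C=0)
Step 6: empty(A) -> (A=0 B=0 C=0)

Answer: 0 0 0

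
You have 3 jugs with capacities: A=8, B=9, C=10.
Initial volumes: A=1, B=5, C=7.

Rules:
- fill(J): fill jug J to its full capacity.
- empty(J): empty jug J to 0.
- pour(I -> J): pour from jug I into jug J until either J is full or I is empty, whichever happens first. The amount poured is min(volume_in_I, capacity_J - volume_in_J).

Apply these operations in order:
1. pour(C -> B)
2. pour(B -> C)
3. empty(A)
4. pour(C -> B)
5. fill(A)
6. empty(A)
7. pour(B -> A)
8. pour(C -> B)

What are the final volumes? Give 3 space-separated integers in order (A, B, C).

Answer: 8 4 0

Derivation:
Step 1: pour(C -> B) -> (A=1 B=9 C=3)
Step 2: pour(B -> C) -> (A=1 B=2 C=10)
Step 3: empty(A) -> (A=0 B=2 C=10)
Step 4: pour(C -> B) -> (A=0 B=9 C=3)
Step 5: fill(A) -> (A=8 B=9 C=3)
Step 6: empty(A) -> (A=0 B=9 C=3)
Step 7: pour(B -> A) -> (A=8 B=1 C=3)
Step 8: pour(C -> B) -> (A=8 B=4 C=0)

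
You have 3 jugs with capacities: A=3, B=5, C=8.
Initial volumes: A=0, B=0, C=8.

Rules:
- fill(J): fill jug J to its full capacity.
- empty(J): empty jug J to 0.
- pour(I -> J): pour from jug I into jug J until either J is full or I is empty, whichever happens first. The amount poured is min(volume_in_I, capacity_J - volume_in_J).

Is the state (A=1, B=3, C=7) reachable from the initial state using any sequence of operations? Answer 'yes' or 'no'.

BFS explored all 160 reachable states.
Reachable set includes: (0,0,0), (0,0,1), (0,0,2), (0,0,3), (0,0,4), (0,0,5), (0,0,6), (0,0,7), (0,0,8), (0,1,0), (0,1,1), (0,1,2) ...
Target (A=1, B=3, C=7) not in reachable set → no.

Answer: no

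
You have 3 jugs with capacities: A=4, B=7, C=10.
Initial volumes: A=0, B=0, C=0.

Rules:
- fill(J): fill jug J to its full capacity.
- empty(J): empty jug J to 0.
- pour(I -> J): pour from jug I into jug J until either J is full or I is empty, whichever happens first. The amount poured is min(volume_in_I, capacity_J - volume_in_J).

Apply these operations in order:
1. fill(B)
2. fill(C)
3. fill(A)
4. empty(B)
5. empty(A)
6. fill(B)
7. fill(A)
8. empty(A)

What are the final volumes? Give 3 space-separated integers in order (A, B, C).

Step 1: fill(B) -> (A=0 B=7 C=0)
Step 2: fill(C) -> (A=0 B=7 C=10)
Step 3: fill(A) -> (A=4 B=7 C=10)
Step 4: empty(B) -> (A=4 B=0 C=10)
Step 5: empty(A) -> (A=0 B=0 C=10)
Step 6: fill(B) -> (A=0 B=7 C=10)
Step 7: fill(A) -> (A=4 B=7 C=10)
Step 8: empty(A) -> (A=0 B=7 C=10)

Answer: 0 7 10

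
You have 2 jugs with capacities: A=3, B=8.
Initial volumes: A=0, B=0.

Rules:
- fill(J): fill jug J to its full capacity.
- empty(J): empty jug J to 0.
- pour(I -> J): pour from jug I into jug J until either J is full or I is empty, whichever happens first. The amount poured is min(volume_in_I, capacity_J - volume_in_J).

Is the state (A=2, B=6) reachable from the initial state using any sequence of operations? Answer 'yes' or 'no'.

Answer: no

Derivation:
BFS explored all 22 reachable states.
Reachable set includes: (0,0), (0,1), (0,2), (0,3), (0,4), (0,5), (0,6), (0,7), (0,8), (1,0), (1,8), (2,0) ...
Target (A=2, B=6) not in reachable set → no.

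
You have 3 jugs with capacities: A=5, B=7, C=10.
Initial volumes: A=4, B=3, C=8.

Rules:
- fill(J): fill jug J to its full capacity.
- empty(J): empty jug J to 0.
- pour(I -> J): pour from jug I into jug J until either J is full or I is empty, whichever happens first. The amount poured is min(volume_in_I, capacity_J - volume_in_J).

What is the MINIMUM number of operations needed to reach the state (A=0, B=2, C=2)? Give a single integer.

Answer: 6

Derivation:
BFS from (A=4, B=3, C=8). One shortest path:
  1. fill(B) -> (A=4 B=7 C=8)
  2. pour(A -> C) -> (A=2 B=7 C=10)
  3. empty(C) -> (A=2 B=7 C=0)
  4. pour(A -> C) -> (A=0 B=7 C=2)
  5. pour(B -> A) -> (A=5 B=2 C=2)
  6. empty(A) -> (A=0 B=2 C=2)
Reached target in 6 moves.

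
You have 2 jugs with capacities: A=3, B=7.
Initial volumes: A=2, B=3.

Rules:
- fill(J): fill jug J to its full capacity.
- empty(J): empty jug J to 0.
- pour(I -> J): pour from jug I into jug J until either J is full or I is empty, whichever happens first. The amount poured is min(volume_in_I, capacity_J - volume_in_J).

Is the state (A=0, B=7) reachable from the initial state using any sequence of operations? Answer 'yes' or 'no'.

Answer: yes

Derivation:
BFS from (A=2, B=3):
  1. empty(A) -> (A=0 B=3)
  2. fill(B) -> (A=0 B=7)
Target reached → yes.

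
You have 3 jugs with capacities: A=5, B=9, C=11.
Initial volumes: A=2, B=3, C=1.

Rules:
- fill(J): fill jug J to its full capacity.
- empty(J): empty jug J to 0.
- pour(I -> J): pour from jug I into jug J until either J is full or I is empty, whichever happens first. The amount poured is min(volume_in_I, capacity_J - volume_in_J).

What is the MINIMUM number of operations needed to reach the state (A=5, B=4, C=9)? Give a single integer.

Answer: 5

Derivation:
BFS from (A=2, B=3, C=1). One shortest path:
  1. fill(A) -> (A=5 B=3 C=1)
  2. pour(A -> B) -> (A=0 B=8 C=1)
  3. pour(B -> C) -> (A=0 B=0 C=9)
  4. fill(B) -> (A=0 B=9 C=9)
  5. pour(B -> A) -> (A=5 B=4 C=9)
Reached target in 5 moves.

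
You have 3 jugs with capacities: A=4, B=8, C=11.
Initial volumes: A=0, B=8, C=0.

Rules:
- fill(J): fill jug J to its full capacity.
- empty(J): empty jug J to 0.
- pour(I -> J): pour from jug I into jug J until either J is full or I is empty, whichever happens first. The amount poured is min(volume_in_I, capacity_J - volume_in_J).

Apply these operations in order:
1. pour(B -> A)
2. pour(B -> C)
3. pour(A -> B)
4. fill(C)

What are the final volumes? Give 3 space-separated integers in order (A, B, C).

Step 1: pour(B -> A) -> (A=4 B=4 C=0)
Step 2: pour(B -> C) -> (A=4 B=0 C=4)
Step 3: pour(A -> B) -> (A=0 B=4 C=4)
Step 4: fill(C) -> (A=0 B=4 C=11)

Answer: 0 4 11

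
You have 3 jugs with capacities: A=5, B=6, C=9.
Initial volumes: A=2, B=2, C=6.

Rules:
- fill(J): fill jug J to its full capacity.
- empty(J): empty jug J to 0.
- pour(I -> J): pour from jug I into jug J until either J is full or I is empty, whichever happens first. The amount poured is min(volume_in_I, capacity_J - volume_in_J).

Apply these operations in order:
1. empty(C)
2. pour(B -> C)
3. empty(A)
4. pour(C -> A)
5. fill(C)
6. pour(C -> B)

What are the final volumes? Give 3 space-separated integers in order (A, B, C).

Answer: 2 6 3

Derivation:
Step 1: empty(C) -> (A=2 B=2 C=0)
Step 2: pour(B -> C) -> (A=2 B=0 C=2)
Step 3: empty(A) -> (A=0 B=0 C=2)
Step 4: pour(C -> A) -> (A=2 B=0 C=0)
Step 5: fill(C) -> (A=2 B=0 C=9)
Step 6: pour(C -> B) -> (A=2 B=6 C=3)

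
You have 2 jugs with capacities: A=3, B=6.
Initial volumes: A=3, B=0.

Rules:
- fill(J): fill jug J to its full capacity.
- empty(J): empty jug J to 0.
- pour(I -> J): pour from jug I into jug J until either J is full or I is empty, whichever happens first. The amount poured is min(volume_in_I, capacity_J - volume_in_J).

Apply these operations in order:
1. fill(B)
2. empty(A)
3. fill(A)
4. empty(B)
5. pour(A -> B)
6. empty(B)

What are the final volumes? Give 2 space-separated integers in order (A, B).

Answer: 0 0

Derivation:
Step 1: fill(B) -> (A=3 B=6)
Step 2: empty(A) -> (A=0 B=6)
Step 3: fill(A) -> (A=3 B=6)
Step 4: empty(B) -> (A=3 B=0)
Step 5: pour(A -> B) -> (A=0 B=3)
Step 6: empty(B) -> (A=0 B=0)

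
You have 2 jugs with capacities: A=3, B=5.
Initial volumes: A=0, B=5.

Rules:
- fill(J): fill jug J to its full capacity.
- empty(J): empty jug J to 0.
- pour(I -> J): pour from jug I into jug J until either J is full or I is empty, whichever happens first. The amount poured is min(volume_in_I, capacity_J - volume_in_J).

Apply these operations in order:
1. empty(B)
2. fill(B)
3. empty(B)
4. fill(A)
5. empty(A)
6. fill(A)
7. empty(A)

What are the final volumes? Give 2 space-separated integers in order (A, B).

Step 1: empty(B) -> (A=0 B=0)
Step 2: fill(B) -> (A=0 B=5)
Step 3: empty(B) -> (A=0 B=0)
Step 4: fill(A) -> (A=3 B=0)
Step 5: empty(A) -> (A=0 B=0)
Step 6: fill(A) -> (A=3 B=0)
Step 7: empty(A) -> (A=0 B=0)

Answer: 0 0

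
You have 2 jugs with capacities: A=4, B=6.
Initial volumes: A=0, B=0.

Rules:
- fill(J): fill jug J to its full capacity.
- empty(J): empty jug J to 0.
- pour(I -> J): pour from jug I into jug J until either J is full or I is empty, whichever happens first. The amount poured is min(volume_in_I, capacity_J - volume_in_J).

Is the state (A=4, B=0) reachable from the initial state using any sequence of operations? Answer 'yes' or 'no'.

BFS from (A=0, B=0):
  1. fill(A) -> (A=4 B=0)
Target reached → yes.

Answer: yes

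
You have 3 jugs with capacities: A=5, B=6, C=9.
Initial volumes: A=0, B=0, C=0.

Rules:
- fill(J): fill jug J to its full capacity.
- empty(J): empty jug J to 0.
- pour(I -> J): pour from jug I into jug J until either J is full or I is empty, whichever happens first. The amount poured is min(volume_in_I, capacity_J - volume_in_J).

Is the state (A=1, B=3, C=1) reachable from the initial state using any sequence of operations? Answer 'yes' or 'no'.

Answer: no

Derivation:
BFS explored all 260 reachable states.
Reachable set includes: (0,0,0), (0,0,1), (0,0,2), (0,0,3), (0,0,4), (0,0,5), (0,0,6), (0,0,7), (0,0,8), (0,0,9), (0,1,0), (0,1,1) ...
Target (A=1, B=3, C=1) not in reachable set → no.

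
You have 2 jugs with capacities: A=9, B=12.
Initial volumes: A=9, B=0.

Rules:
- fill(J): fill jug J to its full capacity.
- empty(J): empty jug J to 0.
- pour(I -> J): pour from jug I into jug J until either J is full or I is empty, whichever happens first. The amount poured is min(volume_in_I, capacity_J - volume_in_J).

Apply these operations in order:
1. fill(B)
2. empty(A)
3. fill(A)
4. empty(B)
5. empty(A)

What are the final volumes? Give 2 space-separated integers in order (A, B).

Answer: 0 0

Derivation:
Step 1: fill(B) -> (A=9 B=12)
Step 2: empty(A) -> (A=0 B=12)
Step 3: fill(A) -> (A=9 B=12)
Step 4: empty(B) -> (A=9 B=0)
Step 5: empty(A) -> (A=0 B=0)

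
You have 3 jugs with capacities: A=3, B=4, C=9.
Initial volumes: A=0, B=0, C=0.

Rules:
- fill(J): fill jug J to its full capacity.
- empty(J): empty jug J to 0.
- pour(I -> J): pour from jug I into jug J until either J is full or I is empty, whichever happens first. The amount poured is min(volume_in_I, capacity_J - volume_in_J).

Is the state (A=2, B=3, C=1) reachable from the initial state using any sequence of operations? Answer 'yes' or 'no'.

BFS explored all 152 reachable states.
Reachable set includes: (0,0,0), (0,0,1), (0,0,2), (0,0,3), (0,0,4), (0,0,5), (0,0,6), (0,0,7), (0,0,8), (0,0,9), (0,1,0), (0,1,1) ...
Target (A=2, B=3, C=1) not in reachable set → no.

Answer: no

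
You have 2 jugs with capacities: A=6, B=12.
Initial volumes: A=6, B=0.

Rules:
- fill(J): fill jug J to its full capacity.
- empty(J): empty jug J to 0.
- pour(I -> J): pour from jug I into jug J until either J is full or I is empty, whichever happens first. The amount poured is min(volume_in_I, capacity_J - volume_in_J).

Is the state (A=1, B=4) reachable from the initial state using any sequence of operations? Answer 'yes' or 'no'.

Answer: no

Derivation:
BFS explored all 6 reachable states.
Reachable set includes: (0,0), (0,6), (0,12), (6,0), (6,6), (6,12)
Target (A=1, B=4) not in reachable set → no.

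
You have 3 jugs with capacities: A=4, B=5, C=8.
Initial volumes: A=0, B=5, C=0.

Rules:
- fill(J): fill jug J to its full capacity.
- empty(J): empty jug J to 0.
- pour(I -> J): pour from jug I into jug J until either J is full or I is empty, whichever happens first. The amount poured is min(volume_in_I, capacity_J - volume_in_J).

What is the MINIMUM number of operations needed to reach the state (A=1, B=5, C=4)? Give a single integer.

Answer: 4

Derivation:
BFS from (A=0, B=5, C=0). One shortest path:
  1. pour(B -> A) -> (A=4 B=1 C=0)
  2. pour(A -> C) -> (A=0 B=1 C=4)
  3. pour(B -> A) -> (A=1 B=0 C=4)
  4. fill(B) -> (A=1 B=5 C=4)
Reached target in 4 moves.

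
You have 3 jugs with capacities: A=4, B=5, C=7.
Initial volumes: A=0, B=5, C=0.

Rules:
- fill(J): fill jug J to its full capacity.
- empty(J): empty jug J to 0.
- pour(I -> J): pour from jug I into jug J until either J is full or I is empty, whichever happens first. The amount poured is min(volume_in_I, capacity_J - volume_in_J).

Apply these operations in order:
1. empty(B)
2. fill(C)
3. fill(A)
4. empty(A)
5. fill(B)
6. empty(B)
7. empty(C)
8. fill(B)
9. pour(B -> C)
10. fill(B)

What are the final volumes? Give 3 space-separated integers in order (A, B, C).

Step 1: empty(B) -> (A=0 B=0 C=0)
Step 2: fill(C) -> (A=0 B=0 C=7)
Step 3: fill(A) -> (A=4 B=0 C=7)
Step 4: empty(A) -> (A=0 B=0 C=7)
Step 5: fill(B) -> (A=0 B=5 C=7)
Step 6: empty(B) -> (A=0 B=0 C=7)
Step 7: empty(C) -> (A=0 B=0 C=0)
Step 8: fill(B) -> (A=0 B=5 C=0)
Step 9: pour(B -> C) -> (A=0 B=0 C=5)
Step 10: fill(B) -> (A=0 B=5 C=5)

Answer: 0 5 5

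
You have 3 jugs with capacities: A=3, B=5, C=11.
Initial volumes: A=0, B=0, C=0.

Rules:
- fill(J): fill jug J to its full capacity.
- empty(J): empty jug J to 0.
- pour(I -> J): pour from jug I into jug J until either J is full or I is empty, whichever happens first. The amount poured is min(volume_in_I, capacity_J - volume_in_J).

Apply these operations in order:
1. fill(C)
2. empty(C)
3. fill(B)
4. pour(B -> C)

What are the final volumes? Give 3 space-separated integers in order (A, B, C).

Step 1: fill(C) -> (A=0 B=0 C=11)
Step 2: empty(C) -> (A=0 B=0 C=0)
Step 3: fill(B) -> (A=0 B=5 C=0)
Step 4: pour(B -> C) -> (A=0 B=0 C=5)

Answer: 0 0 5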